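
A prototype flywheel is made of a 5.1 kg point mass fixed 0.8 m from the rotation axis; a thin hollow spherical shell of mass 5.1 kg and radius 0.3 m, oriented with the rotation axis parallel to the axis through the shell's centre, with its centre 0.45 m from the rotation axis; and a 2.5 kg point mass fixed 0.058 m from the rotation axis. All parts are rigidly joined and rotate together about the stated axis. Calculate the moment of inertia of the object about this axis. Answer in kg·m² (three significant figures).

Point mass: I_cm = 0; centre at d = 0.8 m, so the parallel axis theorem gives I = 0 + (5.1)(0.8)² = 3.264 kg·m².
Spherical shell: I_cm = (2/3)MR² = (2/3)(5.1)(0.3)² = 0.306 kg·m²; centre at d = 0.45 m, so the parallel axis theorem gives I = 0.306 + (5.1)(0.45)² = 1.3388 kg·m².
Point mass: I_cm = 0; centre at d = 0.058 m, so the parallel axis theorem gives I = 0 + (2.5)(0.058)² = 0.00841 kg·m².
Total I = 3.264 + 1.3388 + 0.00841 = 4.6112 kg·m².

4.61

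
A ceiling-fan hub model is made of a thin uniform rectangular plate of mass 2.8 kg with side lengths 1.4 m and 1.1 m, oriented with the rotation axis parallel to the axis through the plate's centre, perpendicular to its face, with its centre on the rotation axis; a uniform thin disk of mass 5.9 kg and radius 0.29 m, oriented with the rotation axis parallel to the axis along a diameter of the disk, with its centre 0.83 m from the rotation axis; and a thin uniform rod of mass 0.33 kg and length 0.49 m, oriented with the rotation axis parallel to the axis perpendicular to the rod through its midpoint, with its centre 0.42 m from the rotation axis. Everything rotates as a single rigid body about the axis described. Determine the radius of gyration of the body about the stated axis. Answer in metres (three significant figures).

Rectangular plate: I_cm = (1/12)M(a²+b²) = (1/12)(2.8)[(1.4)² + (1.1)²] = 0.73967 kg m^2; axis through the centre, so I = 0.73967 kg m^2.
Thin disk: I_cm = (1/4)MR² = (1/4)(5.9)(0.29)² = 0.12405 kg m^2; centre at d = 0.83 m, so I = I_cm + Md² gives I = 0.12405 + (5.9)(0.83)² = 4.1886 kg m^2.
Thin rod: I_cm = (1/12)ML² = (1/12)(0.33)(0.49)² = 0.0066027 kg m^2; centre at d = 0.42 m, so I = I_cm + Md² gives I = 0.0066027 + (0.33)(0.42)² = 0.064815 kg m^2.
Total I = 4.993 kg m^2; total mass M = 9.03 kg.
k = √(I/M) = √(4.993/9.03) = 0.7436 m.

0.744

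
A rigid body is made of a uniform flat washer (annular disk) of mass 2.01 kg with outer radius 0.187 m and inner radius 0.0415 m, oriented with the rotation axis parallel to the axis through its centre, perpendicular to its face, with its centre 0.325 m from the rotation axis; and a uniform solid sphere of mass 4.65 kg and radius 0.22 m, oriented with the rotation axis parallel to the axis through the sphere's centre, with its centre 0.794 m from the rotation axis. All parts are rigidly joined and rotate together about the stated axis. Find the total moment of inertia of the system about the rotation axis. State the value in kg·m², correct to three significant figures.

Annular disk: I_cm = (1/2)M(R²+r²) = (1/2)(2.01)[(0.187)² + (0.0415)²] = 0.036875 kg·m²; centre at d = 0.325 m, so I = I_cm + Md² gives I = 0.036875 + (2.01)(0.325)² = 0.24918 kg·m².
Solid sphere: I_cm = (2/5)MR² = (2/5)(4.65)(0.22)² = 0.090024 kg·m²; centre at d = 0.794 m, so I = I_cm + Md² gives I = 0.090024 + (4.65)(0.794)² = 3.0216 kg·m².
Total I = 0.24918 + 3.0216 = 3.2707 kg·m².

3.27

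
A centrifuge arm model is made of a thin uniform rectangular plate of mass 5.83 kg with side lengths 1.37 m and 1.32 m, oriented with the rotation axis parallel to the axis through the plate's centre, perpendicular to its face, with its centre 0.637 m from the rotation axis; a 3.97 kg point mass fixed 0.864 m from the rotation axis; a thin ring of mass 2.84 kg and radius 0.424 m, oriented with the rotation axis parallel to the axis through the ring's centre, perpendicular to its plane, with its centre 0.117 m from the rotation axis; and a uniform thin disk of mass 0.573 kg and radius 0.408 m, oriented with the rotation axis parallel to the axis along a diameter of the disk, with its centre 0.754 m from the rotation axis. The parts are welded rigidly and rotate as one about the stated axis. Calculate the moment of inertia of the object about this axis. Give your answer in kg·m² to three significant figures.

Rectangular plate: I_cm = (1/12)M(a²+b²) = (1/12)(5.83)[(1.37)² + (1.32)²] = 1.7584 kg·m²; centre at d = 0.637 m, so the parallel axis theorem gives I = 1.7584 + (5.83)(0.637)² = 4.124 kg·m².
Point mass: I_cm = 0; centre at d = 0.864 m, so the parallel axis theorem gives I = 0 + (3.97)(0.864)² = 2.9636 kg·m².
Thin ring: I_cm = MR² = (2.84)(0.424)² = 0.51056 kg·m²; centre at d = 0.117 m, so the parallel axis theorem gives I = 0.51056 + (2.84)(0.117)² = 0.54944 kg·m².
Thin disk: I_cm = (1/4)MR² = (1/4)(0.573)(0.408)² = 0.023846 kg·m²; centre at d = 0.754 m, so the parallel axis theorem gives I = 0.023846 + (0.573)(0.754)² = 0.34961 kg·m².
Total I = 4.124 + 2.9636 + 0.54944 + 0.34961 = 7.9866 kg·m².

7.99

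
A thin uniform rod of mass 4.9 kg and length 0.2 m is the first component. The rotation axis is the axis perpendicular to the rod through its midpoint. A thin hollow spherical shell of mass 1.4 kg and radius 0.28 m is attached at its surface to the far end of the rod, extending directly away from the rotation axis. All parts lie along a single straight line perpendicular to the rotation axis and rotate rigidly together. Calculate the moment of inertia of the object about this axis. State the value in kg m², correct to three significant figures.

0.292

Thin rod: I_cm = (1/12)ML² = (1/12)(4.9)(0.2)² = 0.016333 kg m²; axis through the centre, so I = 0.016333 kg m².
Spherical shell: I_cm = (2/3)MR² = (2/3)(1.4)(0.28)² = 0.073173 kg m²; centre at d = 0.1 + 0.28 = 0.38 m, so the parallel axis theorem gives I = 0.073173 + (1.4)(0.38)² = 0.27533 kg m².
Total I = 0.016333 + 0.27533 = 0.29167 kg m².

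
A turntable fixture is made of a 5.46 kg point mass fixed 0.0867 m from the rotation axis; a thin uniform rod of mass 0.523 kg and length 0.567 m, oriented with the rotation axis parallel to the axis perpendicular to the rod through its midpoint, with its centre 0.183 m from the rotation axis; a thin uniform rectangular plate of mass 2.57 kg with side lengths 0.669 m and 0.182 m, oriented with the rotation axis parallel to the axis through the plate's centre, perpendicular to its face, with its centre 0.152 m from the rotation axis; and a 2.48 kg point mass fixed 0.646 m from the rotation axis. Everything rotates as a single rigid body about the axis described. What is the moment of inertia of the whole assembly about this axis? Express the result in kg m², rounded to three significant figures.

1.27

Point mass: I_cm = 0; centre at d = 0.0867 m, so the parallel axis theorem gives I = 0 + (5.46)(0.0867)² = 0.041042 kg m².
Thin rod: I_cm = (1/12)ML² = (1/12)(0.523)(0.567)² = 0.014012 kg m²; centre at d = 0.183 m, so the parallel axis theorem gives I = 0.014012 + (0.523)(0.183)² = 0.031526 kg m².
Rectangular plate: I_cm = (1/12)M(a²+b²) = (1/12)(2.57)[(0.669)² + (0.182)²] = 0.10295 kg m²; centre at d = 0.152 m, so the parallel axis theorem gives I = 0.10295 + (2.57)(0.152)² = 0.16232 kg m².
Point mass: I_cm = 0; centre at d = 0.646 m, so the parallel axis theorem gives I = 0 + (2.48)(0.646)² = 1.0349 kg m².
Total I = 0.041042 + 0.031526 + 0.16232 + 1.0349 = 1.2698 kg m².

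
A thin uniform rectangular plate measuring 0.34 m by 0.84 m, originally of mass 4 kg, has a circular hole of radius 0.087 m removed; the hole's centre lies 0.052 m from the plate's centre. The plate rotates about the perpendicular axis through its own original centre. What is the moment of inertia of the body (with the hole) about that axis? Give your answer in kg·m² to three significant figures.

Unpierced body about its centre: I₀ = (1/12)M(a²+b²) = (1/12)(4)[(0.34)² + (0.84)²] = 0.27373 kg·m².
The removed disk has mass m = M·πr²/(ab) = (4)·π(0.087)²/(0.34·0.84) = 0.33304 kg (same uniform areal density).
Its moment of inertia about the rotation axis (parallel-axis theorem): I_hole = (1/2)mr² + md² = (1/2)(0.33304)(0.087)² + (0.33304)(0.052)² = 0.0021609 kg·m².
Treating the hole as negative mass, I = I₀ − I_hole = 0.27373 − 0.0021609 = 0.27157 kg·m².

0.272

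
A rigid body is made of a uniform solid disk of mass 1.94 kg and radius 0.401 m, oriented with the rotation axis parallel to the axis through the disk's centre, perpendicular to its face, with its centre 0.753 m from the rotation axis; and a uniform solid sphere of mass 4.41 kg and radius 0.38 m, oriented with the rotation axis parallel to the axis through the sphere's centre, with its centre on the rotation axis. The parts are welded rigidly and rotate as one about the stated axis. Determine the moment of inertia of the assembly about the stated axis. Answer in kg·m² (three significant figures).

Solid disk: I_cm = (1/2)MR² = (1/2)(1.94)(0.401)² = 0.15598 kg·m²; centre at d = 0.753 m, so the parallel axis theorem gives I = 0.15598 + (1.94)(0.753)² = 1.256 kg·m².
Solid sphere: I_cm = (2/5)MR² = (2/5)(4.41)(0.38)² = 0.25472 kg·m²; axis through the centre, so I = 0.25472 kg·m².
Total I = 1.256 + 0.25472 = 1.5107 kg·m².

1.51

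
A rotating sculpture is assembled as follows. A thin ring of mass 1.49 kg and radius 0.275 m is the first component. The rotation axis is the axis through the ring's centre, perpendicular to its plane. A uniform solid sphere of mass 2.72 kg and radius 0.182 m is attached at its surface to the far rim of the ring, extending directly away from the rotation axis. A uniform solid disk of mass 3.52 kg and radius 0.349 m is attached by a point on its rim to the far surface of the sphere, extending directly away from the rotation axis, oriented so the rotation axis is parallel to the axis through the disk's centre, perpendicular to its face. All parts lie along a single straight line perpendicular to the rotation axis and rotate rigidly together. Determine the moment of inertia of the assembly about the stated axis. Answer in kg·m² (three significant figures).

4.37

Thin ring: I_cm = MR² = (1.49)(0.275)² = 0.11268 kg·m²; axis through the centre, so I = 0.11268 kg·m².
Solid sphere: I_cm = (2/5)MR² = (2/5)(2.72)(0.182)² = 0.036039 kg·m²; centre at d = 0.275 + 0.182 = 0.457 m, so I = I_cm + Md² gives I = 0.036039 + (2.72)(0.457)² = 0.60411 kg·m².
Solid disk: I_cm = (1/2)MR² = (1/2)(3.52)(0.349)² = 0.21437 kg·m²; centre at d = 0.275 + 0.182 + 0.182 + 0.349 = 0.988 m, so I = I_cm + Md² gives I = 0.21437 + (3.52)(0.988)² = 3.6504 kg·m².
Total I = 0.11268 + 0.60411 + 3.6504 = 4.3672 kg·m².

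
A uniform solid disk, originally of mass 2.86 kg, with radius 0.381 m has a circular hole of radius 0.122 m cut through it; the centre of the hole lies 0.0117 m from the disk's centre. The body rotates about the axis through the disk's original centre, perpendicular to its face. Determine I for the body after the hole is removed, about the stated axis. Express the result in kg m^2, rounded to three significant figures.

Unpierced body about its centre: I₀ = (1/2)MR² = (1/2)(2.86)(0.381)² = 0.20758 kg m^2.
The removed disk has mass m = M·(r/R)² = (2.86)(0.122/0.381)² = 0.29325 kg (same uniform areal density).
Its moment of inertia about the rotation axis (parallel-axis theorem): I_hole = (1/2)mr² + md² = (1/2)(0.29325)(0.122)² + (0.29325)(0.0117)² = 0.0022225 kg m^2.
Treating the hole as negative mass, I = I₀ − I_hole = 0.20758 − 0.0022225 = 0.20536 kg m^2.

0.205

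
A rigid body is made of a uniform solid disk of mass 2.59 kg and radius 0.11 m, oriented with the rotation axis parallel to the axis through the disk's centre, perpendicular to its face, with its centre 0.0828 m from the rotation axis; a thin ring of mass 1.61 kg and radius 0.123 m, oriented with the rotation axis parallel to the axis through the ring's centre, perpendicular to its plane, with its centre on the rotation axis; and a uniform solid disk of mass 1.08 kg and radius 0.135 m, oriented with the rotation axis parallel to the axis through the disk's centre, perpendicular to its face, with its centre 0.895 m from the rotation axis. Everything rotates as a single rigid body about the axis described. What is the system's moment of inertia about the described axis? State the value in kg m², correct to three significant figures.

0.933

Solid disk: I_cm = (1/2)MR² = (1/2)(2.59)(0.11)² = 0.015669 kg m²; centre at d = 0.0828 m, so the parallel axis theorem gives I = 0.015669 + (2.59)(0.0828)² = 0.033426 kg m².
Thin ring: I_cm = MR² = (1.61)(0.123)² = 0.024358 kg m²; axis through the centre, so I = 0.024358 kg m².
Solid disk: I_cm = (1/2)MR² = (1/2)(1.08)(0.135)² = 0.0098415 kg m²; centre at d = 0.895 m, so the parallel axis theorem gives I = 0.0098415 + (1.08)(0.895)² = 0.87495 kg m².
Total I = 0.033426 + 0.024358 + 0.87495 = 0.93273 kg m².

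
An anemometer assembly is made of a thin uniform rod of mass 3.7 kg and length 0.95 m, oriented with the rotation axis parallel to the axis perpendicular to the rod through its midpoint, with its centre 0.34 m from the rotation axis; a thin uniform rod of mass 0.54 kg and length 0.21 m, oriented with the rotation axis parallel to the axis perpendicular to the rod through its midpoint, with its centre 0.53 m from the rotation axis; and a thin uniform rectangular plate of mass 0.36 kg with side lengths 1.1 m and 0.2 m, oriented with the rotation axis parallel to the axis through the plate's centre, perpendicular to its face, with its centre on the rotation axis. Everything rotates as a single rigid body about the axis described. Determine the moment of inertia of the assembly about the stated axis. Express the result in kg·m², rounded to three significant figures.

Thin rod: I_cm = (1/12)ML² = (1/12)(3.7)(0.95)² = 0.27827 kg·m²; centre at d = 0.34 m, so the parallel axis theorem gives I = 0.27827 + (3.7)(0.34)² = 0.70599 kg·m².
Thin rod: I_cm = (1/12)ML² = (1/12)(0.54)(0.21)² = 0.0019845 kg·m²; centre at d = 0.53 m, so the parallel axis theorem gives I = 0.0019845 + (0.54)(0.53)² = 0.15367 kg·m².
Rectangular plate: I_cm = (1/12)M(a²+b²) = (1/12)(0.36)[(1.1)² + (0.2)²] = 0.0375 kg·m²; axis through the centre, so I = 0.0375 kg·m².
Total I = 0.70599 + 0.15367 + 0.0375 = 0.89716 kg·m².

0.897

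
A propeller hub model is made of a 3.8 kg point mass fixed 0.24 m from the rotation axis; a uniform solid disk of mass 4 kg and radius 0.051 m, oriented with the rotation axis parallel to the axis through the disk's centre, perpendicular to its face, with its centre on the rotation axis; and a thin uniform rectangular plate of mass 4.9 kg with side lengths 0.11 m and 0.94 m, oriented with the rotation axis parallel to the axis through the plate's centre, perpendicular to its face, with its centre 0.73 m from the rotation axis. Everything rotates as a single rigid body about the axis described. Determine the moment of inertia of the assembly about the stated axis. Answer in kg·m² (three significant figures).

3.20

Point mass: I_cm = 0; centre at d = 0.24 m, so the parallel axis theorem gives I = 0 + (3.8)(0.24)² = 0.21888 kg·m².
Solid disk: I_cm = (1/2)MR² = (1/2)(4)(0.051)² = 0.005202 kg·m²; axis through the centre, so I = 0.005202 kg·m².
Rectangular plate: I_cm = (1/12)M(a²+b²) = (1/12)(4.9)[(0.11)² + (0.94)²] = 0.36574 kg·m²; centre at d = 0.73 m, so the parallel axis theorem gives I = 0.36574 + (4.9)(0.73)² = 2.977 kg·m².
Total I = 0.21888 + 0.005202 + 2.977 = 3.201 kg·m².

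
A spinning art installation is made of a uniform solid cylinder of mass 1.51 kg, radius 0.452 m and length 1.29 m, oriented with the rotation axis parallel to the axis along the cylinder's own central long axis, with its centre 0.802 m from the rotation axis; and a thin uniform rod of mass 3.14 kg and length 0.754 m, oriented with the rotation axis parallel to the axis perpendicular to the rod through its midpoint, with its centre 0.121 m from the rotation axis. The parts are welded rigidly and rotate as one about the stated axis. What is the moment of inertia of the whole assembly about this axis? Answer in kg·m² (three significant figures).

Solid cylinder: I_cm = (1/2)MR² = (1/2)(1.51)(0.452)² = 0.15425 kg·m²; centre at d = 0.802 m, so I = I_cm + Md² gives I = 0.15425 + (1.51)(0.802)² = 1.1255 kg·m².
Thin rod: I_cm = (1/12)ML² = (1/12)(3.14)(0.754)² = 0.14876 kg·m²; centre at d = 0.121 m, so I = I_cm + Md² gives I = 0.14876 + (3.14)(0.121)² = 0.19473 kg·m².
Total I = 1.1255 + 0.19473 = 1.3202 kg·m².

1.32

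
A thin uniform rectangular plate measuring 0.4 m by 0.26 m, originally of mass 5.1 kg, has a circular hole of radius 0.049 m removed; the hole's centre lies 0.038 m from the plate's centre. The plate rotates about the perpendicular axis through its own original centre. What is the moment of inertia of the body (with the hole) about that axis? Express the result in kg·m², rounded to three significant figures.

Unpierced body about its centre: I₀ = (1/12)M(a²+b²) = (1/12)(5.1)[(0.4)² + (0.26)²] = 0.09673 kg·m².
The removed disk has mass m = M·πr²/(ab) = (5.1)·π(0.049)²/(0.4·0.26) = 0.3699 kg (same uniform areal density).
Its moment of inertia about the rotation axis (parallel-axis theorem): I_hole = (1/2)mr² + md² = (1/2)(0.3699)(0.049)² + (0.3699)(0.038)² = 0.00097819 kg·m².
Treating the hole as negative mass, I = I₀ − I_hole = 0.09673 − 0.00097819 = 0.095752 kg·m².

0.0958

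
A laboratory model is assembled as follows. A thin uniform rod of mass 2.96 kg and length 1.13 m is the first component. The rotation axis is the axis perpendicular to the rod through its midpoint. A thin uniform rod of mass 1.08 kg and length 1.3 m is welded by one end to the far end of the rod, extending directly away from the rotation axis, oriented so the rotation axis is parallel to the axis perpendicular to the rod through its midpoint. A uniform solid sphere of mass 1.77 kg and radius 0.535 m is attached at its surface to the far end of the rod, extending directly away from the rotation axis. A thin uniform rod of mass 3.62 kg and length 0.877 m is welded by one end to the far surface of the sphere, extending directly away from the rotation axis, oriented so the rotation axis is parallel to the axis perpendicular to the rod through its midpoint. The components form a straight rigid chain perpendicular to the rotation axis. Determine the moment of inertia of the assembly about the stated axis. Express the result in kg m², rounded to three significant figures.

53.9

Thin rod: I_cm = (1/12)ML² = (1/12)(2.96)(1.13)² = 0.31497 kg m²; axis through the centre, so I = 0.31497 kg m².
Thin rod: I_cm = (1/12)ML² = (1/12)(1.08)(1.3)² = 0.1521 kg m²; centre at d = 0.565 + 0.65 = 1.215 m, so the parallel axis theorem gives I = 0.1521 + (1.08)(1.215)² = 1.7464 kg m².
Solid sphere: I_cm = (2/5)MR² = (2/5)(1.77)(0.535)² = 0.20265 kg m²; centre at d = 0.565 + 0.65 + 0.65 + 0.535 = 2.4 m, so the parallel axis theorem gives I = 0.20265 + (1.77)(2.4)² = 10.398 kg m².
Thin rod: I_cm = (1/12)ML² = (1/12)(3.62)(0.877)² = 0.23202 kg m²; centre at d = 0.565 + 0.65 + 0.65 + 0.535 + 0.535 + 0.4385 = 3.3735 m, so the parallel axis theorem gives I = 0.23202 + (3.62)(3.3735)² = 41.429 kg m².
Total I = 0.31497 + 1.7464 + 10.398 + 41.429 = 53.889 kg m².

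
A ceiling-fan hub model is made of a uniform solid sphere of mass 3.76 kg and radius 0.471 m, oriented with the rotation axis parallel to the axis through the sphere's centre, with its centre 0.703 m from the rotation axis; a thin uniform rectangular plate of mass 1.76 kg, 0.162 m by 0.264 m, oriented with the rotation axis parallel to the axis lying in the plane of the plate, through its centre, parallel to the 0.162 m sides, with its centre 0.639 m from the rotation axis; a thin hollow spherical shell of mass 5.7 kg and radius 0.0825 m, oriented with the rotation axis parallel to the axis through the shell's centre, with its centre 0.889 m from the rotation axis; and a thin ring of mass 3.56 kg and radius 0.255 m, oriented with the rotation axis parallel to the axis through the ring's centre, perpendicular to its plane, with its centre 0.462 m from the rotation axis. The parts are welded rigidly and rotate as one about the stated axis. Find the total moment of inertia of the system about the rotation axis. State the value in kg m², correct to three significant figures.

8.44

Solid sphere: I_cm = (2/5)MR² = (2/5)(3.76)(0.471)² = 0.33365 kg m²; centre at d = 0.703 m, so the parallel axis theorem gives I = 0.33365 + (3.76)(0.703)² = 2.1919 kg m².
Rectangular plate: I_cm = (1/12)Mb² = (1/12)(1.76)(0.264)² = 0.010222 kg m²; centre at d = 0.639 m, so the parallel axis theorem gives I = 0.010222 + (1.76)(0.639)² = 0.72887 kg m².
Spherical shell: I_cm = (2/3)MR² = (2/3)(5.7)(0.0825)² = 0.025864 kg m²; centre at d = 0.889 m, so the parallel axis theorem gives I = 0.025864 + (5.7)(0.889)² = 4.5307 kg m².
Thin ring: I_cm = MR² = (3.56)(0.255)² = 0.23149 kg m²; centre at d = 0.462 m, so the parallel axis theorem gives I = 0.23149 + (3.56)(0.462)² = 0.99135 kg m².
Total I = 2.1919 + 0.72887 + 4.5307 + 0.99135 = 8.4428 kg m².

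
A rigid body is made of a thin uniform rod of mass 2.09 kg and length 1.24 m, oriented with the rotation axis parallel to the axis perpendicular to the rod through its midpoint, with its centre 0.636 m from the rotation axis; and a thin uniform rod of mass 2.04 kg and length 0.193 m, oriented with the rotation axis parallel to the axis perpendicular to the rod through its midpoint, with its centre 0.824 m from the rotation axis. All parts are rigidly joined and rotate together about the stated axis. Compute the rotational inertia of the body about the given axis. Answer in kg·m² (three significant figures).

2.50

Thin rod: I_cm = (1/12)ML² = (1/12)(2.09)(1.24)² = 0.2678 kg·m²; centre at d = 0.636 m, so I = I_cm + Md² gives I = 0.2678 + (2.09)(0.636)² = 1.1132 kg·m².
Thin rod: I_cm = (1/12)ML² = (1/12)(2.04)(0.193)² = 0.0063323 kg·m²; centre at d = 0.824 m, so I = I_cm + Md² gives I = 0.0063323 + (2.04)(0.824)² = 1.3914 kg·m².
Total I = 1.1132 + 1.3914 = 2.5046 kg·m².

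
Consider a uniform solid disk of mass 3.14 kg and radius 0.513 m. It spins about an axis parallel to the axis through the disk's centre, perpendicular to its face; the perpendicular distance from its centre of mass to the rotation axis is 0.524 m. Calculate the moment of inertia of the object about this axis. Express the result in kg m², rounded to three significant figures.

1.28

I_cm = (1/2)MR² = (1/2)(3.14)(0.513)² = 0.41318 kg m²; centre at d = 0.524 m, so I = I_cm + Md² gives I = 0.41318 + (3.14)(0.524)² = 1.2753 kg m².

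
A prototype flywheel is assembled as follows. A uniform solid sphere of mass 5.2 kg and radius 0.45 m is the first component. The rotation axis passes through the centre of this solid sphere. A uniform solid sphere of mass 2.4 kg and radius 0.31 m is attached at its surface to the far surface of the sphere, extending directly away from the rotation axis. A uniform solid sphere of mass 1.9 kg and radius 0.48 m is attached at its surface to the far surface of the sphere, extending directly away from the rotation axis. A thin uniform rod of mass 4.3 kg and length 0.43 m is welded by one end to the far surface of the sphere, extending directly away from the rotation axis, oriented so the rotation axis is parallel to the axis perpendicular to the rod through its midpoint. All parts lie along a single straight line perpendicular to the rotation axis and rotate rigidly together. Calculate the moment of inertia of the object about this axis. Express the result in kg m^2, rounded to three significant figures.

28.4

Solid sphere: I_cm = (2/5)MR² = (2/5)(5.2)(0.45)² = 0.4212 kg m^2; axis through the centre, so I = 0.4212 kg m^2.
Solid sphere: I_cm = (2/5)MR² = (2/5)(2.4)(0.31)² = 0.092256 kg m^2; centre at d = 0.45 + 0.31 = 0.76 m, so I = I_cm + Md² gives I = 0.092256 + (2.4)(0.76)² = 1.4785 kg m^2.
Solid sphere: I_cm = (2/5)MR² = (2/5)(1.9)(0.48)² = 0.1751 kg m^2; centre at d = 0.45 + 0.31 + 0.31 + 0.48 = 1.55 m, so I = I_cm + Md² gives I = 0.1751 + (1.9)(1.55)² = 4.7399 kg m^2.
Thin rod: I_cm = (1/12)ML² = (1/12)(4.3)(0.43)² = 0.066256 kg m^2; centre at d = 0.45 + 0.31 + 0.31 + 0.48 + 0.48 + 0.215 = 2.245 m, so I = I_cm + Md² gives I = 0.066256 + (4.3)(2.245)² = 21.738 kg m^2.
Total I = 0.4212 + 1.4785 + 4.7399 + 21.738 = 28.378 kg m^2.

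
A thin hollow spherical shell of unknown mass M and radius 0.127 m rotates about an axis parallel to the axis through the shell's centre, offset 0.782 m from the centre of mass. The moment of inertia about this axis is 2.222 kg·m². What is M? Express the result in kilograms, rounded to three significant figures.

3.57

I = I_cm + Md² = (2/3)MR² + Md² = M·[0.666667·(0.127)² + (0.782)²] = M·0.62228.
So M = 2.222 / 0.62228 = 3.5708 kg.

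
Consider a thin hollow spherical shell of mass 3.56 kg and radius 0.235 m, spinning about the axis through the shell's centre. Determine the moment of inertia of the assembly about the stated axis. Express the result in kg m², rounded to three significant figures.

0.131

I_cm = (2/3)MR² = (2/3)(3.56)(0.235)² = 0.13107 kg m²; axis through the centre, so I = 0.13107 kg m².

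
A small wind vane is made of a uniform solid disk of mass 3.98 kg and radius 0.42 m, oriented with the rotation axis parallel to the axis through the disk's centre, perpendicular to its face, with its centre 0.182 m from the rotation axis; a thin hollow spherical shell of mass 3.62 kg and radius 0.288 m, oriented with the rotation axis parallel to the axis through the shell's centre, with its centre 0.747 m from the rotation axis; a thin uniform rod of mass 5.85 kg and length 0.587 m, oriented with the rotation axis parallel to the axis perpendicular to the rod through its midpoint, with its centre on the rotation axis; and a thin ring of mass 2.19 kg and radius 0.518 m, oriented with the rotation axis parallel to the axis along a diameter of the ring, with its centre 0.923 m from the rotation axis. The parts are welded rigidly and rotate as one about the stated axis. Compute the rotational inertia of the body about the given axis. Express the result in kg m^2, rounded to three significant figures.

5.03

Solid disk: I_cm = (1/2)MR² = (1/2)(3.98)(0.42)² = 0.35104 kg m^2; centre at d = 0.182 m, so I = I_cm + Md² gives I = 0.35104 + (3.98)(0.182)² = 0.48287 kg m^2.
Spherical shell: I_cm = (2/3)MR² = (2/3)(3.62)(0.288)² = 0.20017 kg m^2; centre at d = 0.747 m, so I = I_cm + Md² gives I = 0.20017 + (3.62)(0.747)² = 2.2202 kg m^2.
Thin rod: I_cm = (1/12)ML² = (1/12)(5.85)(0.587)² = 0.16798 kg m^2; axis through the centre, so I = 0.16798 kg m^2.
Thin ring: I_cm = (1/2)MR² = (1/2)(2.19)(0.518)² = 0.29381 kg m^2; centre at d = 0.923 m, so I = I_cm + Md² gives I = 0.29381 + (2.19)(0.923)² = 2.1595 kg m^2.
Total I = 0.48287 + 2.2202 + 0.16798 + 2.1595 = 5.0306 kg m^2.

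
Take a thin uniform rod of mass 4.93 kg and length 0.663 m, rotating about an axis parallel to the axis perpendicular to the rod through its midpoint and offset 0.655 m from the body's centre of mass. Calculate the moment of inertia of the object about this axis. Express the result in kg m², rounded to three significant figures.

I_cm = (1/12)ML² = (1/12)(4.93)(0.663)² = 0.18059 kg m²; centre at d = 0.655 m, so I = I_cm + Md² gives I = 0.18059 + (4.93)(0.655)² = 2.2957 kg m².

2.30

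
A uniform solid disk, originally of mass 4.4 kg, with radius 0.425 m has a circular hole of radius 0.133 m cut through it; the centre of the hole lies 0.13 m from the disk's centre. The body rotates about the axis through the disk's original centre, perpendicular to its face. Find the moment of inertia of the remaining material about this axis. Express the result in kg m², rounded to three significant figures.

Unpierced body about its centre: I₀ = (1/2)MR² = (1/2)(4.4)(0.425)² = 0.39737 kg m².
The removed disk has mass m = M·(r/R)² = (4.4)(0.133/0.425)² = 0.4309 kg (same uniform areal density).
Its moment of inertia about the rotation axis (parallel-axis theorem): I_hole = (1/2)mr² + md² = (1/2)(0.4309)(0.133)² + (0.4309)(0.13)² = 0.011093 kg m².
Treating the hole as negative mass, I = I₀ − I_hole = 0.39737 − 0.011093 = 0.38628 kg m².

0.386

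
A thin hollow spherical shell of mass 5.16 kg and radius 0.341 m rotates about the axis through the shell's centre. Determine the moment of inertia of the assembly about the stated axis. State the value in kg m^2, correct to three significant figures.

I_cm = (2/3)MR² = (2/3)(5.16)(0.341)² = 0.40001 kg m^2; axis through the centre, so I = 0.40001 kg m^2.

0.400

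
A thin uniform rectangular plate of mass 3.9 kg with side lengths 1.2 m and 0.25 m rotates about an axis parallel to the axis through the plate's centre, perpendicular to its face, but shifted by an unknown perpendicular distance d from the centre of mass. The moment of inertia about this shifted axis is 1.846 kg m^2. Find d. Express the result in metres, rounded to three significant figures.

About the centre-of-mass axis, I_cm = (1/12)M(a²+b²) = (1/12)(3.9)[(1.2)² + (0.25)²] = 0.48831 kg m^2.
Parallel axis theorem: I = I_cm + Md², so Md² = 1.846 − 0.48831 = 1.3577 kg m^2.
d = √(1.3577 / 3.9) = 0.59002 m.

0.590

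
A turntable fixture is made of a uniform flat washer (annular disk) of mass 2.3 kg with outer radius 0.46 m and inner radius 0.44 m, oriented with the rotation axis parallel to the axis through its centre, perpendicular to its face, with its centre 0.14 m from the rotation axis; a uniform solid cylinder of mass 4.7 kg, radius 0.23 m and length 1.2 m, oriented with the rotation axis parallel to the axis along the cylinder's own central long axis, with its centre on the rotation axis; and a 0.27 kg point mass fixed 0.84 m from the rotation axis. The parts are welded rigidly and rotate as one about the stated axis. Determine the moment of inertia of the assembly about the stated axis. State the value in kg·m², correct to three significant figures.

0.826

Annular disk: I_cm = (1/2)M(R²+r²) = (1/2)(2.3)[(0.46)² + (0.44)²] = 0.46598 kg·m²; centre at d = 0.14 m, so I = I_cm + Md² gives I = 0.46598 + (2.3)(0.14)² = 0.51106 kg·m².
Solid cylinder: I_cm = (1/2)MR² = (1/2)(4.7)(0.23)² = 0.12432 kg·m²; axis through the centre, so I = 0.12432 kg·m².
Point mass: I_cm = 0; centre at d = 0.84 m, so I = I_cm + Md² gives I = 0 + (0.27)(0.84)² = 0.19051 kg·m².
Total I = 0.51106 + 0.12432 + 0.19051 = 0.82589 kg·m².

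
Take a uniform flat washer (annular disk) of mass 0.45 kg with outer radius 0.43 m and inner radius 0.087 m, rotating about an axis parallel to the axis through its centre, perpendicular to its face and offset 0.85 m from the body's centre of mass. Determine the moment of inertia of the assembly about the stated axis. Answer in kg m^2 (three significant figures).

I_cm = (1/2)M(R²+r²) = (1/2)(0.45)[(0.43)² + (0.087)²] = 0.043306 kg m^2; centre at d = 0.85 m, so the parallel axis theorem gives I = 0.043306 + (0.45)(0.85)² = 0.36843 kg m^2.

0.368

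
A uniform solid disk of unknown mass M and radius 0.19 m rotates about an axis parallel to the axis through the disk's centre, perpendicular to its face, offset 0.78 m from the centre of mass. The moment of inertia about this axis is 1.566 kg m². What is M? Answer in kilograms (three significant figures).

2.50

I = I_cm + Md² = (1/2)MR² + Md² = M·[0.5·(0.19)² + (0.78)²] = M·0.62645.
So M = 1.566 / 0.62645 = 2.4998 kg.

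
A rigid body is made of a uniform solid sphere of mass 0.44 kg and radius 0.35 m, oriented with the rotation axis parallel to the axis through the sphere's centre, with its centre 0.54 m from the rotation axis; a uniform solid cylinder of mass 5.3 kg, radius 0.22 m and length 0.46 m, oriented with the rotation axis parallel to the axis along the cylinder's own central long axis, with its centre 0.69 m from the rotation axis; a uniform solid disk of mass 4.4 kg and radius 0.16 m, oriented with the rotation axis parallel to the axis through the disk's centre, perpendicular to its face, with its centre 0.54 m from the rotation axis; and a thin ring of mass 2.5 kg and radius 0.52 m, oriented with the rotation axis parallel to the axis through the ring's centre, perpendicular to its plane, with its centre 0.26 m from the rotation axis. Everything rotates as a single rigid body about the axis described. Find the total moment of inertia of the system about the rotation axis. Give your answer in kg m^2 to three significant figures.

4.99

Solid sphere: I_cm = (2/5)MR² = (2/5)(0.44)(0.35)² = 0.02156 kg m^2; centre at d = 0.54 m, so I = I_cm + Md² gives I = 0.02156 + (0.44)(0.54)² = 0.14986 kg m^2.
Solid cylinder: I_cm = (1/2)MR² = (1/2)(5.3)(0.22)² = 0.12826 kg m^2; centre at d = 0.69 m, so I = I_cm + Md² gives I = 0.12826 + (5.3)(0.69)² = 2.6516 kg m^2.
Solid disk: I_cm = (1/2)MR² = (1/2)(4.4)(0.16)² = 0.05632 kg m^2; centre at d = 0.54 m, so I = I_cm + Md² gives I = 0.05632 + (4.4)(0.54)² = 1.3394 kg m^2.
Thin ring: I_cm = MR² = (2.5)(0.52)² = 0.676 kg m^2; centre at d = 0.26 m, so I = I_cm + Md² gives I = 0.676 + (2.5)(0.26)² = 0.845 kg m^2.
Total I = 0.14986 + 2.6516 + 1.3394 + 0.845 = 4.9858 kg m^2.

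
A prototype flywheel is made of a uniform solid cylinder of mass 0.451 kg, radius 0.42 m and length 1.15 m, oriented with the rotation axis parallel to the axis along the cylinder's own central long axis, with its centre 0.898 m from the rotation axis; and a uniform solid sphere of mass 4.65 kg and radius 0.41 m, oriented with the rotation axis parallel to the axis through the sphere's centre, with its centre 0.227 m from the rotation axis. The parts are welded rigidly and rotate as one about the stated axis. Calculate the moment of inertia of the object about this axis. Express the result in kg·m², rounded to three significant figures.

0.956

Solid cylinder: I_cm = (1/2)MR² = (1/2)(0.451)(0.42)² = 0.039778 kg·m²; centre at d = 0.898 m, so I = I_cm + Md² gives I = 0.039778 + (0.451)(0.898)² = 0.40347 kg·m².
Solid sphere: I_cm = (2/5)MR² = (2/5)(4.65)(0.41)² = 0.31267 kg·m²; centre at d = 0.227 m, so I = I_cm + Md² gives I = 0.31267 + (4.65)(0.227)² = 0.55228 kg·m².
Total I = 0.40347 + 0.55228 = 0.95574 kg·m².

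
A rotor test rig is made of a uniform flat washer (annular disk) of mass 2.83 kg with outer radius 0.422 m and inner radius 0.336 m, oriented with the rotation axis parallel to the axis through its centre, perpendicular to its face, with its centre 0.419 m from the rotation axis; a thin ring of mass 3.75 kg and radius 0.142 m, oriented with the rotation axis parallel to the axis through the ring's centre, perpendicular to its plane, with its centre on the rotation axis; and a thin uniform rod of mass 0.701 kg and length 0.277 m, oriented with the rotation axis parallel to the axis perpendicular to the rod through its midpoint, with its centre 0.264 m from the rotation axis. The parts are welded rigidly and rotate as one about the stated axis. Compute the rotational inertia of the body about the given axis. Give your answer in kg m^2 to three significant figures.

1.04

Annular disk: I_cm = (1/2)M(R²+r²) = (1/2)(2.83)[(0.422)² + (0.336)²] = 0.41174 kg m^2; centre at d = 0.419 m, so I = I_cm + Md² gives I = 0.41174 + (2.83)(0.419)² = 0.90857 kg m^2.
Thin ring: I_cm = MR² = (3.75)(0.142)² = 0.075615 kg m^2; axis through the centre, so I = 0.075615 kg m^2.
Thin rod: I_cm = (1/12)ML² = (1/12)(0.701)(0.277)² = 0.0044823 kg m^2; centre at d = 0.264 m, so I = I_cm + Md² gives I = 0.0044823 + (0.701)(0.264)² = 0.053339 kg m^2.
Total I = 0.90857 + 0.075615 + 0.053339 = 1.0375 kg m^2.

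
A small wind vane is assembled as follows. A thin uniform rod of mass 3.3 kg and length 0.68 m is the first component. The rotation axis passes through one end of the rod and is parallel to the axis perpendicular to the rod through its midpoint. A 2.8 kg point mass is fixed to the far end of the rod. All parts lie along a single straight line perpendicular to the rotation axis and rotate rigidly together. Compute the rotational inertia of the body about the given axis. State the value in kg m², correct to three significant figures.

Thin rod: I_cm = (1/12)ML² = (1/12)(3.3)(0.68)² = 0.12716 kg m²; centre at d = 0.34 m, so the parallel axis theorem gives I = 0.12716 + (3.3)(0.34)² = 0.50864 kg m².
Point mass: I_cm = 0; centre at d = 0.34 + 0.34 = 0.68 m, so the parallel axis theorem gives I = 0 + (2.8)(0.68)² = 1.2947 kg m².
Total I = 0.50864 + 1.2947 = 1.8034 kg m².

1.80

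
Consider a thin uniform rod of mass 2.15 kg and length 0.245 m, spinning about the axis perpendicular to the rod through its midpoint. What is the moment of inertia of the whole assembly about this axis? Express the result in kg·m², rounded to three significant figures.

I_cm = (1/12)ML² = (1/12)(2.15)(0.245)² = 0.010754 kg·m²; axis through the centre, so I = 0.010754 kg·m².

0.0108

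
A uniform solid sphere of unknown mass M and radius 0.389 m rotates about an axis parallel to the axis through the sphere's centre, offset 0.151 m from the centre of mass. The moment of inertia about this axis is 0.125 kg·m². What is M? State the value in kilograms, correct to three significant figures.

I = I_cm + Md² = (2/5)MR² + Md² = M·[0.4·(0.389)² + (0.151)²] = M·0.083329.
So M = 0.125 / 0.083329 = 1.5001 kg.

1.50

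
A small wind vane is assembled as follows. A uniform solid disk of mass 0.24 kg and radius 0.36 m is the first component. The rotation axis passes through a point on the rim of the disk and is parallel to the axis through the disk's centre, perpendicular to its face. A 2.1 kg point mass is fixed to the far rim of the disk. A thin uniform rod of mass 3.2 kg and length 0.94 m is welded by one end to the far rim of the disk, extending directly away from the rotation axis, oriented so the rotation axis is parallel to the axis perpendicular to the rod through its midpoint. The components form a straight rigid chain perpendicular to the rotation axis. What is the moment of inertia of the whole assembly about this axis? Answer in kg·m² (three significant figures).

5.90

Solid disk: I_cm = (1/2)MR² = (1/2)(0.24)(0.36)² = 0.015552 kg·m²; centre at d = 0.36 m, so the parallel axis theorem gives I = 0.015552 + (0.24)(0.36)² = 0.046656 kg·m².
Point mass: I_cm = 0; centre at d = 0.36 + 0.36 = 0.72 m, so the parallel axis theorem gives I = 0 + (2.1)(0.72)² = 1.0886 kg·m².
Thin rod: I_cm = (1/12)ML² = (1/12)(3.2)(0.94)² = 0.23563 kg·m²; centre at d = 0.36 + 0.36 + 0.47 = 1.19 m, so the parallel axis theorem gives I = 0.23563 + (3.2)(1.19)² = 4.7671 kg·m².
Total I = 0.046656 + 1.0886 + 4.7671 = 5.9024 kg·m².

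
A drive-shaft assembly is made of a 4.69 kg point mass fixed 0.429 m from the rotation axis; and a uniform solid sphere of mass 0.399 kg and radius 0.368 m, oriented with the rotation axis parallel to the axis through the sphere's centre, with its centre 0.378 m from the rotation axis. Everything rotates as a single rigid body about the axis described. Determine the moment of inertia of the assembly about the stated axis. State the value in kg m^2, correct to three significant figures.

Point mass: I_cm = 0; centre at d = 0.429 m, so the parallel axis theorem gives I = 0 + (4.69)(0.429)² = 0.86315 kg m^2.
Solid sphere: I_cm = (2/5)MR² = (2/5)(0.399)(0.368)² = 0.021614 kg m^2; centre at d = 0.378 m, so the parallel axis theorem gives I = 0.021614 + (0.399)(0.378)² = 0.078624 kg m^2.
Total I = 0.86315 + 0.078624 = 0.94178 kg m^2.

0.942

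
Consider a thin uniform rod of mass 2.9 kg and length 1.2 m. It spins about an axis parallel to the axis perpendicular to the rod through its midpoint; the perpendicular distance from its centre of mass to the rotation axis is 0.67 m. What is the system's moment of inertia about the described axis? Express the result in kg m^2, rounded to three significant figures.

1.65

I_cm = (1/12)ML² = (1/12)(2.9)(1.2)² = 0.348 kg m^2; centre at d = 0.67 m, so I = I_cm + Md² gives I = 0.348 + (2.9)(0.67)² = 1.6498 kg m^2.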